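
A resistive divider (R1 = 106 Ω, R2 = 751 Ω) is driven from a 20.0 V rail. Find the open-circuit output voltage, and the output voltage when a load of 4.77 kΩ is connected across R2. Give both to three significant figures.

Open-circuit: V = 20.0 × 751/(106 + 751) = 17.5 V.
With the load, R2 becomes R2‖R_L = 648.8 Ω, so V = 20.0 × 648.8/754.8 = 17.2 V.

Unloaded: 17.5 V; loaded: 17.2 V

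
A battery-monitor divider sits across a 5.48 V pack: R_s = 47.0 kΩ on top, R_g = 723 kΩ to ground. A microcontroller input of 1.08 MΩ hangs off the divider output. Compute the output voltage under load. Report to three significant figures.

V_out ≈ 4.94 V

The load sits in parallel with R_g: R_g‖R_L = (723 × 1080) / (723 + 1080) = 433.1 kΩ.
V_out = 5.48 × 433.1 / (47.0 + 433.1) = 5.48 × 433.1/480.1 = 4.94 V.
(Unloaded it would have been 5.15 V.)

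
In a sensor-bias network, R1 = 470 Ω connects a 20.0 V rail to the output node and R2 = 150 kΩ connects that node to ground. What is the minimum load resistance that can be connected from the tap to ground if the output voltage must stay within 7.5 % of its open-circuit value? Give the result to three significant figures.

R_L(min) ≈ 5.78 kΩ

Output resistance R_th = R1‖R2 = (470 × 150000)/150500 = 468.5 Ω.
The fractional drop is R_th/(R_th + R_L); requiring this ≤ 0.0750 gives R_L ≥ R_th(1/0.0750 − 1) = 468.5 × 12.33 = 5.78 kΩ.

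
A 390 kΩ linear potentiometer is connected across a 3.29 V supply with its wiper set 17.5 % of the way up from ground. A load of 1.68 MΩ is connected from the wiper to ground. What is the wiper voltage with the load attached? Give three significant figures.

V ≈ 0.557 V

The wiper splits the pot into (1−α)R = 321.8 kΩ above and αR = 68.25 kΩ below.
Lower section ‖ load = 65.59 kΩ.
V_wiper = 3.29 × 65.59/(321.8 + 65.59) = 0.557 V.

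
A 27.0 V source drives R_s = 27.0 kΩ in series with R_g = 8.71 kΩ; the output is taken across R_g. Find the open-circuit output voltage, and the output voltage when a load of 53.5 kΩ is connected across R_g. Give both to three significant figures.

Unloaded: 6.59 V; loaded: 5.86 V

Open-circuit: V = 27.0 × 8.71/(27.0 + 8.71) = 6.59 V.
With the load, R_g becomes R_g‖R_L = 7.491 kΩ, so V = 27.0 × 7.491/34.49 = 5.86 V.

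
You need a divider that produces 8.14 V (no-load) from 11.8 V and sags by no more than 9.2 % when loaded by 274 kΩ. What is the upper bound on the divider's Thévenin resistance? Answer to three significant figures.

R_th ≤ 27.8 kΩ

Loading drop = R_th/(R_th + R_L) ≤ 0.0920, so R_th ≤ R_L · ε/(1−ε) = 274 kΩ × 0.0920/0.9080 = 27.8 kΩ.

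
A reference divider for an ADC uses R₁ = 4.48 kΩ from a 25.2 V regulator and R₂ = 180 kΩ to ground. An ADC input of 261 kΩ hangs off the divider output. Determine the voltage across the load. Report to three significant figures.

V_out ≈ 24.2 V

The load sits in parallel with R₂: R₂‖R_L = (180 × 261) / (180 + 261) = 106.5 kΩ.
V_out = 25.2 × 106.5 / (4.48 + 106.5) = 25.2 × 106.5/111.0 = 24.2 V.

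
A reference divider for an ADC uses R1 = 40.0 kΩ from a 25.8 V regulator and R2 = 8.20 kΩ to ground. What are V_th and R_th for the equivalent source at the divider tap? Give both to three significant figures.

V_th = 4.39 V, R_th = 6.80 kΩ

V_th is the open-circuit tap voltage: 25.8 × 8.20/(40.0 + 8.20) = 4.39 V.
With the supply zeroed, R1 and R2 appear in parallel from the tap: R_th = R1‖R2 = (40.0 × 8.20)/48.20 = 6.80 kΩ.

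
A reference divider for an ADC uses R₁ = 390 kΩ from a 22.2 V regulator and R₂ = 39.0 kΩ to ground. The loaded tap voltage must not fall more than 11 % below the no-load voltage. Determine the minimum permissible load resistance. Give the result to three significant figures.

Output resistance R_th = R₁‖R₂ = (390 × 39.0)/429.0 = 35.45 kΩ.
The fractional drop is R_th/(R_th + R_L); requiring this ≤ 0.110 gives R_L ≥ R_th(1/0.110 − 1) = 35.45 × 8.091 = 287 kΩ.

R_L(min) ≈ 287 kΩ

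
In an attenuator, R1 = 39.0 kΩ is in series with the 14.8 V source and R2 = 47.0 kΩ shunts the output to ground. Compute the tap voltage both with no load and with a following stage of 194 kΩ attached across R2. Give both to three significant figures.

Open-circuit: V = 14.8 × 47.0/(39.0 + 47.0) = 8.09 V.
With the load, R2 becomes R2‖R_L = 37.83 kΩ, so V = 14.8 × 37.83/76.83 = 7.29 V.

Unloaded: 8.09 V; loaded: 7.29 V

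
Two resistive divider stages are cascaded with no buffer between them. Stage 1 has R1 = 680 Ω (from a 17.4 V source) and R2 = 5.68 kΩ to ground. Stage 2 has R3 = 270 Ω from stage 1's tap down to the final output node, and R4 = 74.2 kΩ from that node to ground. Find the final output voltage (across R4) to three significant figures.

V_out ≈ 15.4 V

Stage 2 presents R3+R4 = 74470 Ω as a load on stage 1's tap.
Stage 1's lower leg becomes R2‖(R3+R4) = 5277 Ω, so V_mid = 17.4 × 5277/5957 = 15.41 V.
Stage 2 is itself unloaded: V_out = V_mid × R4/(R3+R4) = 15.41 × 74200/74470 = 15.4 V.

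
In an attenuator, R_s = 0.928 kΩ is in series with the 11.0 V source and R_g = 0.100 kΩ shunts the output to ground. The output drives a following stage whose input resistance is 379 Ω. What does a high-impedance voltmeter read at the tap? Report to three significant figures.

The load sits in parallel with R_g: R_g‖R_L = (100 × 379) / (100 + 379) = 79.12 Ω.
V_out = 11.0 × 79.12 / (928 + 79.12) = 11.0 × 79.12/1007 = 0.864 V.
(Unloaded it would have been 1.07 V.)

V_out ≈ 0.864 V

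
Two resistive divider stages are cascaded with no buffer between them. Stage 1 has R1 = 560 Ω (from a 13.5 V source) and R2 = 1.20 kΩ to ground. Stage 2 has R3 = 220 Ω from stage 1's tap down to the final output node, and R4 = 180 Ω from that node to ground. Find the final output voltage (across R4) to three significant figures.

V_out ≈ 2.12 V

Stage 2 presents R3+R4 = 400.0 Ω as a load on stage 1's tap.
Stage 1's lower leg becomes R2‖(R3+R4) = 300.0 Ω, so V_mid = 13.5 × 300.0/860.0 = 4.709 V.
Stage 2 is itself unloaded: V_out = V_mid × R4/(R3+R4) = 4.709 × 180/400.0 = 2.12 V.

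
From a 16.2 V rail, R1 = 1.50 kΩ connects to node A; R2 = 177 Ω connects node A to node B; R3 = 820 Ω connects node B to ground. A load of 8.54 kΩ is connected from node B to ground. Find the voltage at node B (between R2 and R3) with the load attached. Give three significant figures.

At node B, R3 is in parallel with the load: R3‖R_L = 748.2 Ω.
Below node A the resistance is R2 + (R3‖R_L) = 925.2 Ω, so V_A = 16.2 × 925.2/2425 = 6.180 V.
Then V_B = V_A × (R3‖R_L)/(R2 + R3‖R_L) = 6.180 × 748.2/925.2 = 5.00 V.

V ≈ 5.00 V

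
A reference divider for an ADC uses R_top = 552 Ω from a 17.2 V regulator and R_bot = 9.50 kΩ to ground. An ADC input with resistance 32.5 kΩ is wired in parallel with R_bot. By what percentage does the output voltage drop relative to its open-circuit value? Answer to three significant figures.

1.58 %

The divider's output (Thévenin) resistance is R_top‖R_bot = 521.7 Ω.
Fractional drop under load = R_th/(R_th + R_L) = 521.7 / (521.7 + 32500) = 0.01580.
So the output falls by 1.58 %.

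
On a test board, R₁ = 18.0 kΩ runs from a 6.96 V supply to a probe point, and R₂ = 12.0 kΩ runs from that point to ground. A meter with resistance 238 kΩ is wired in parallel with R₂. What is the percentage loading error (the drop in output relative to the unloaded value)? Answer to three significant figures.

2.94 %

The divider's output (Thévenin) resistance is R₁‖R₂ = 7.200 kΩ.
Fractional drop under load = R_th/(R_th + R_L) = 7.200 / (7.200 + 238) = 0.02936.
So the output falls by 2.94 %.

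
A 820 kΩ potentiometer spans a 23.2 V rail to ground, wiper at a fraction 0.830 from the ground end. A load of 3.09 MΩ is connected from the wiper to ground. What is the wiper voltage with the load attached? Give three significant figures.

The wiper splits the pot into (1−α)R = 139.4 kΩ above and αR = 680.6 kΩ below.
Lower section ‖ load = 557.8 kΩ.
V_wiper = 23.2 × 557.8/(139.4 + 557.8) = 18.6 V.

V ≈ 18.6 V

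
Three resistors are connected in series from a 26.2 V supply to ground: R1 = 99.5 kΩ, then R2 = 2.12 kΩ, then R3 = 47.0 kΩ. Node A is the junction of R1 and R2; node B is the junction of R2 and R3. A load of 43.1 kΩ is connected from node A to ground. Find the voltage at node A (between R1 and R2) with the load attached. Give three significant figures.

V ≈ 4.91 V

Below node A the series string R2+R3 = 49.12 kΩ sits in parallel with the 43.1 kΩ load: 22.96 kΩ.
V_A = 26.2 × 22.96/(99.5 + 22.96) = 4.91 V.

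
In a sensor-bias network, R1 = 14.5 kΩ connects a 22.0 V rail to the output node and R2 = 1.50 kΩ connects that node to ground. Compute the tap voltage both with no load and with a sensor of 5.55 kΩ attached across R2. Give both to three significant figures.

Unloaded: 2.06 V; loaded: 1.66 V

Open-circuit: V = 22.0 × 1.50/(14.5 + 1.50) = 2.06 V.
With the load, R2 becomes R2‖R_L = 1.181 kΩ, so V = 22.0 × 1.181/15.68 = 1.66 V.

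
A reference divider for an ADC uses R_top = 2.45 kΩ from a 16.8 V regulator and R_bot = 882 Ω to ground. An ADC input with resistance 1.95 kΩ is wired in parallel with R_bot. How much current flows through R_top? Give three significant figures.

R_bot‖R_L = 607.3 Ω, so the source sees R_top + R_bot‖R_L = 3057 Ω.
I = 16.8 V / 3057 Ω = 5.50 mA.

I ≈ 5.50 mA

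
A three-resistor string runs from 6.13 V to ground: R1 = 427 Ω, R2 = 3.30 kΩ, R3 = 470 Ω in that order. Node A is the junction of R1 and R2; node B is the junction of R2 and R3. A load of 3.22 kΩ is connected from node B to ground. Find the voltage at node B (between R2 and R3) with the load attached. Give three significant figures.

At node B, R3 is in parallel with the load: R3‖R_L = 410.1 Ω.
Below node A the resistance is R2 + (R3‖R_L) = 3710 Ω, so V_A = 6.13 × 3710/4137 = 5.497 V.
Then V_B = V_A × (R3‖R_L)/(R2 + R3‖R_L) = 5.497 × 410.1/3710 = 0.608 V.

V ≈ 0.608 V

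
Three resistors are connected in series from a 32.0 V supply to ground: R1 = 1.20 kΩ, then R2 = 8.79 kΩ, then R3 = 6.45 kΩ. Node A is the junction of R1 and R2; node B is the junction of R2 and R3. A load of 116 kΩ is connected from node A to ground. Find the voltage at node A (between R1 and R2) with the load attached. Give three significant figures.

V ≈ 29.4 V

Below node A the series string R2+R3 = 15.24 kΩ sits in parallel with the 116 kΩ load: 13.47 kΩ.
V_A = 32.0 × 13.47/(1.20 + 13.47) = 29.4 V.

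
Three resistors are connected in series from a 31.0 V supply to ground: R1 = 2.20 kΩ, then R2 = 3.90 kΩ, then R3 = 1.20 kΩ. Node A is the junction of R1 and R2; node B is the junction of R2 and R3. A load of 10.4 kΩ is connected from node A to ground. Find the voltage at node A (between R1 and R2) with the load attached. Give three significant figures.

V ≈ 18.9 V

Below node A the series string R2+R3 = 5.100 kΩ sits in parallel with the 10.4 kΩ load: 3.422 kΩ.
V_A = 31.0 × 3.422/(2.20 + 3.422) = 18.9 V.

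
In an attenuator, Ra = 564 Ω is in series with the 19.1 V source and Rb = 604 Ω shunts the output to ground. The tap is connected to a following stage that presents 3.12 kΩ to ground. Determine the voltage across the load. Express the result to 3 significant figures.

V_out ≈ 9.03 V

The load sits in parallel with Rb: Rb‖R_L = (604 × 3120) / (604 + 3120) = 506.0 Ω.
V_out = 19.1 × 506.0 / (564 + 506.0) = 19.1 × 506.0/1070 = 9.03 V.
(Unloaded it would have been 9.88 V.)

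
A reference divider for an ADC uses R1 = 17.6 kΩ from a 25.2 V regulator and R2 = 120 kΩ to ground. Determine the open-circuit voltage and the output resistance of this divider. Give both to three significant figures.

V_th = 22.0 V, R_th = 15.3 kΩ

V_th is the open-circuit tap voltage: 25.2 × 120/(17.6 + 120) = 22.0 V.
With the supply zeroed, R1 and R2 appear in parallel from the tap: R_th = R1‖R2 = (17.6 × 120)/137.6 = 15.3 kΩ.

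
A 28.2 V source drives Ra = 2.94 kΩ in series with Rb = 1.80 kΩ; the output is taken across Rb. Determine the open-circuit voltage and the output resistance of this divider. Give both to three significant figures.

V_th = 10.7 V, R_th = 1.12 kΩ

V_th is the open-circuit tap voltage: 28.2 × 1.80/(2.94 + 1.80) = 10.7 V.
With the supply zeroed, Ra and Rb appear in parallel from the tap: R_th = Ra‖Rb = (2.94 × 1.80)/4.740 = 1.12 kΩ.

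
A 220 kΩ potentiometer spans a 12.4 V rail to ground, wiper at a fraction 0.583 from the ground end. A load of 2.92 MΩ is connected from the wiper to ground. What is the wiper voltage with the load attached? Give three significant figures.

The wiper splits the pot into (1−α)R = 91.74 kΩ above and αR = 128.3 kΩ below.
Lower section ‖ load = 122.9 kΩ.
V_wiper = 12.4 × 122.9/(91.74 + 122.9) = 7.10 V.

V ≈ 7.10 V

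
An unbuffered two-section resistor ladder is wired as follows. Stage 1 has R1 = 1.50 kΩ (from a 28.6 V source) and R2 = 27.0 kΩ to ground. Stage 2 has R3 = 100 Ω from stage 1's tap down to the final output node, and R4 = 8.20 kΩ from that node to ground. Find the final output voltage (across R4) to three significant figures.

V_out ≈ 22.9 V

Stage 2 presents R3+R4 = 8300 Ω as a load on stage 1's tap.
Stage 1's lower leg becomes R2‖(R3+R4) = 6348 Ω, so V_mid = 28.6 × 6348/7848 = 23.13 V.
Stage 2 is itself unloaded: V_out = V_mid × R4/(R3+R4) = 23.13 × 8200/8300 = 22.9 V.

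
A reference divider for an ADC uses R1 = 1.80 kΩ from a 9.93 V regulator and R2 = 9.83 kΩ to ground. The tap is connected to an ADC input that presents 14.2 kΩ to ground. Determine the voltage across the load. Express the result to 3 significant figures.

V_out ≈ 7.58 V

The load sits in parallel with R2: R2‖R_L = (9.83 × 14.2) / (9.83 + 14.2) = 5.809 kΩ.
V_out = 9.93 × 5.809 / (1.80 + 5.809) = 9.93 × 5.809/7.609 = 7.58 V.
(Unloaded it would have been 8.39 V.)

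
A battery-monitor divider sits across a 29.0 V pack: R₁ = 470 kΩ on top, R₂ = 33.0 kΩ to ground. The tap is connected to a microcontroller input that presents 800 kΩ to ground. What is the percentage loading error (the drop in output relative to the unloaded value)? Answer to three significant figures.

3.71 %

The divider's output (Thévenin) resistance is R₁‖R₂ = 30.83 kΩ.
Fractional drop under load = R_th/(R_th + R_L) = 30.83 / (30.83 + 800) = 0.03711.
So the output falls by 3.71 %.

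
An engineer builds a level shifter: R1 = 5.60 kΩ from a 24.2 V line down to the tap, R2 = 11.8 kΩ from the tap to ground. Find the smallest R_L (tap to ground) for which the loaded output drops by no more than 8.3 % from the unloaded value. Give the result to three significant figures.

Output resistance R_th = R1‖R2 = (5.60 × 11.8)/17.40 = 3.798 kΩ.
The fractional drop is R_th/(R_th + R_L); requiring this ≤ 0.0830 gives R_L ≥ R_th(1/0.0830 − 1) = 3.798 × 11.05 = 42.0 kΩ.

R_L(min) ≈ 42.0 kΩ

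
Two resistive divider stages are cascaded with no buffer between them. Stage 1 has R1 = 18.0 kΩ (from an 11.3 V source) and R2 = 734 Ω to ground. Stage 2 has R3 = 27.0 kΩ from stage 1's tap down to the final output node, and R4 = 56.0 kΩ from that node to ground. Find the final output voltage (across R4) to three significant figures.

Stage 2 presents R3+R4 = 83000 Ω as a load on stage 1's tap.
Stage 1's lower leg becomes R2‖(R3+R4) = 727.6 Ω, so V_mid = 11.3 × 727.6/18730 = 0.4390 V.
Stage 2 is itself unloaded: V_out = V_mid × R4/(R3+R4) = 0.4390 × 56000/83000 = 0.296 V.

V_out ≈ 0.296 V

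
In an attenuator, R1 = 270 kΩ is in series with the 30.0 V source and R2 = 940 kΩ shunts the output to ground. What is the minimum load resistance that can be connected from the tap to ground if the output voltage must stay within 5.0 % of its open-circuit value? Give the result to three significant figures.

Output resistance R_th = R1‖R2 = (270 × 940)/1210 = 209.8 kΩ.
The fractional drop is R_th/(R_th + R_L); requiring this ≤ 0.0500 gives R_L ≥ R_th(1/0.0500 − 1) = 209.8 × 19.00 = 3.99 MΩ.

R_L(min) ≈ 3.99 MΩ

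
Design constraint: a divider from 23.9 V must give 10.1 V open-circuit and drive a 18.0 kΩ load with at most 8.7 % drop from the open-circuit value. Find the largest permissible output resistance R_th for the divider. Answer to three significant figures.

Loading drop = R_th/(R_th + R_L) ≤ 0.0870, so R_th ≤ R_L · ε/(1−ε) = 18.0 kΩ × 0.0870/0.9130 = 1.72 kΩ.
(Any R1, R2 with R2/(R1+R2) = 0.423 and R1‖R2 ≤ 1.72 kΩ will meet the spec.)

R_th ≤ 1.72 kΩ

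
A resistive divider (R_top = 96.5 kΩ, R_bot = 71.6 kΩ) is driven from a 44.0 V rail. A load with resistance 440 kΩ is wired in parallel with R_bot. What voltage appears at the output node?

V_out ≈ 17.1 V

The load sits in parallel with R_bot: R_bot‖R_L = (71.6 × 440) / (71.6 + 440) = 61.58 kΩ.
V_out = 44.0 × 61.58 / (96.5 + 61.58) = 44.0 × 61.58/158.1 = 17.1 V.
(Unloaded it would have been 18.7 V.)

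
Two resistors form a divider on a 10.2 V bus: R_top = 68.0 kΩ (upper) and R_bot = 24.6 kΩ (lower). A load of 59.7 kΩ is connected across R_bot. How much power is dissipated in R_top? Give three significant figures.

P ≈ 0.970 mW

Total resistance from the source is R_top + (R_bot‖R_L) = 85.42 kΩ, so I = 10.2/85.42 kΩ = 0.1194 mA.
P = I²·R_top = (0.1194 mA)² × 68.0 kΩ = 0.970 mW.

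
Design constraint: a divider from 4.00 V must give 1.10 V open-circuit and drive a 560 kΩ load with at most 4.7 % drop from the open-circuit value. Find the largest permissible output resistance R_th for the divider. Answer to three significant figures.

R_th ≤ 27.6 kΩ

Loading drop = R_th/(R_th + R_L) ≤ 0.0470, so R_th ≤ R_L · ε/(1−ε) = 560 kΩ × 0.0470/0.9530 = 27.6 kΩ.
(Any R1, R2 with R2/(R1+R2) = 0.275 and R1‖R2 ≤ 27.6 kΩ will meet the spec.)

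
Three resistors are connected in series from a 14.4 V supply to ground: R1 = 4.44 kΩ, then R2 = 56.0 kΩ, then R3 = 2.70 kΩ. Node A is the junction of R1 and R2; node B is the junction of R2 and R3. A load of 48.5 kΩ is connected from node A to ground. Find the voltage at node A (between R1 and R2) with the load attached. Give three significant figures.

Below node A the series string R2+R3 = 58.70 kΩ sits in parallel with the 48.5 kΩ load: 26.56 kΩ.
V_A = 14.4 × 26.56/(4.44 + 26.56) = 12.3 V.

V ≈ 12.3 V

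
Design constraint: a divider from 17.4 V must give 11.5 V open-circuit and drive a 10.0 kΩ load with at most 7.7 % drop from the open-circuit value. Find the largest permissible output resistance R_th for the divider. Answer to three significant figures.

Loading drop = R_th/(R_th + R_L) ≤ 0.0770, so R_th ≤ R_L · ε/(1−ε) = 10.0 kΩ × 0.0770/0.9230 = 834 Ω.

R_th ≤ 834 Ω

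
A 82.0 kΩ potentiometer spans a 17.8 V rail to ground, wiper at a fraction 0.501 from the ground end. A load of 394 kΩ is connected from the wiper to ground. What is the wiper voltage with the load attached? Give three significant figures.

V ≈ 8.48 V

The wiper splits the pot into (1−α)R = 40.92 kΩ above and αR = 41.08 kΩ below.
Lower section ‖ load = 37.20 kΩ.
V_wiper = 17.8 × 37.20/(40.92 + 37.20) = 8.48 V.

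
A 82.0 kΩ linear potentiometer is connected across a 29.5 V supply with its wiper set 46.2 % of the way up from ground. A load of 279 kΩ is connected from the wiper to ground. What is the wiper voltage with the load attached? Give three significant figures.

V ≈ 12.7 V

The wiper splits the pot into (1−α)R = 44.12 kΩ above and αR = 37.88 kΩ below.
Lower section ‖ load = 33.35 kΩ.
V_wiper = 29.5 × 33.35/(44.12 + 33.35) = 12.7 V.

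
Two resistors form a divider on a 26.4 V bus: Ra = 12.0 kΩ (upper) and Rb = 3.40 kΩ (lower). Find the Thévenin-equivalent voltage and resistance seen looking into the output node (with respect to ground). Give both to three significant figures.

V_th is the open-circuit tap voltage: 26.4 × 3.40/(12.0 + 3.40) = 5.83 V.
With the supply zeroed, Ra and Rb appear in parallel from the tap: R_th = Ra‖Rb = (12.0 × 3.40)/15.40 = 2.65 kΩ.

V_th = 5.83 V, R_th = 2.65 kΩ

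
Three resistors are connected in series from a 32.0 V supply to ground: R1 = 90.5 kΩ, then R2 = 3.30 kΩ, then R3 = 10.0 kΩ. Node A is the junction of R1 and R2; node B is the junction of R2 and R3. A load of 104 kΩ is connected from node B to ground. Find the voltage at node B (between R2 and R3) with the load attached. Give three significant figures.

V ≈ 2.84 V

At node B, R3 is in parallel with the load: R3‖R_L = 9.123 kΩ.
Below node A the resistance is R2 + (R3‖R_L) = 12.42 kΩ, so V_A = 32.0 × 12.42/102.9 = 3.862 V.
Then V_B = V_A × (R3‖R_L)/(R2 + R3‖R_L) = 3.862 × 9.123/12.42 = 2.84 V.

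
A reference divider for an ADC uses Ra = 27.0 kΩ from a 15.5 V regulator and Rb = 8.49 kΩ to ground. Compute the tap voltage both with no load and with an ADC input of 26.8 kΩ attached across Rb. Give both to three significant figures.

Open-circuit: V = 15.5 × 8.49/(27.0 + 8.49) = 3.71 V.
With the load, Rb becomes Rb‖R_L = 6.447 kΩ, so V = 15.5 × 6.447/33.45 = 2.99 V.

Unloaded: 3.71 V; loaded: 2.99 V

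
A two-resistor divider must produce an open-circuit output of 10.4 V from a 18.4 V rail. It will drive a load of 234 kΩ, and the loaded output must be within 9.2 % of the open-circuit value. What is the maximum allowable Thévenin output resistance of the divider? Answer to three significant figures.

Loading drop = R_th/(R_th + R_L) ≤ 0.0920, so R_th ≤ R_L · ε/(1−ε) = 234 kΩ × 0.0920/0.9080 = 23.7 kΩ.

R_th ≤ 23.7 kΩ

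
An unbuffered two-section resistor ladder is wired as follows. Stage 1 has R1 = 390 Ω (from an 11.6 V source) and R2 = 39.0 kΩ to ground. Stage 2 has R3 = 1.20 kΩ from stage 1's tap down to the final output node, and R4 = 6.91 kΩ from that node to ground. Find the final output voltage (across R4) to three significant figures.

V_out ≈ 9.34 V

Stage 2 presents R3+R4 = 8110 Ω as a load on stage 1's tap.
Stage 1's lower leg becomes R2‖(R3+R4) = 6714 Ω, so V_mid = 11.6 × 6714/7104 = 10.96 V.
Stage 2 is itself unloaded: V_out = V_mid × R4/(R3+R4) = 10.96 × 6910/8110 = 9.34 V.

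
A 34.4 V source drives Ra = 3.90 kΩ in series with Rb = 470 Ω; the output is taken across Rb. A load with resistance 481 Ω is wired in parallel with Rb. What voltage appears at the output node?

The load sits in parallel with Rb: Rb‖R_L = (470 × 481) / (470 + 481) = 237.7 Ω.
V_out = 34.4 × 237.7 / (3900 + 237.7) = 34.4 × 237.7/4138 = 1.98 V.

V_out ≈ 1.98 V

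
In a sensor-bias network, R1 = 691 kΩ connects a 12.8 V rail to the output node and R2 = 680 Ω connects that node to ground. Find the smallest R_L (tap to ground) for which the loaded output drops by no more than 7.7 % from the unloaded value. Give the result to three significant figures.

R_L(min) ≈ 8.14 kΩ

Output resistance R_th = R1‖R2 = (691000 × 680)/691700 = 679.3 Ω.
The fractional drop is R_th/(R_th + R_L); requiring this ≤ 0.0770 gives R_L ≥ R_th(1/0.0770 − 1) = 679.3 × 11.99 = 8.14 kΩ.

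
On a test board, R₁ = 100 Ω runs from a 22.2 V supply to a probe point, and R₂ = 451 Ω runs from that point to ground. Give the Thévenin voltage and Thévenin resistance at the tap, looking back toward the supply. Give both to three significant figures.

V_th is the open-circuit tap voltage: 22.2 × 451/(100 + 451) = 18.2 V.
With the supply zeroed, R₁ and R₂ appear in parallel from the tap: R_th = R₁‖R₂ = (100 × 451)/551.0 = 81.9 Ω.

V_th = 18.2 V, R_th = 81.9 Ω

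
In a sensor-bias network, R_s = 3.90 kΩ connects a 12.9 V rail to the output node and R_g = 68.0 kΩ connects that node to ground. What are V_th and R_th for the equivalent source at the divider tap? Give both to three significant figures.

V_th = 12.2 V, R_th = 3.69 kΩ

V_th is the open-circuit tap voltage: 12.9 × 68.0/(3.90 + 68.0) = 12.2 V.
With the supply zeroed, R_s and R_g appear in parallel from the tap: R_th = R_s‖R_g = (3.90 × 68.0)/71.90 = 3.69 kΩ.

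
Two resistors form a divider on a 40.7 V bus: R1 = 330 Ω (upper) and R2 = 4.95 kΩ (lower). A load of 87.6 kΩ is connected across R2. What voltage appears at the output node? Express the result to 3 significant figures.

V_out ≈ 38.0 V

The load sits in parallel with R2: R2‖R_L = (4950 × 87600) / (4950 + 87600) = 4685 Ω.
V_out = 40.7 × 4685 / (330 + 4685) = 40.7 × 4685/5015 = 38.0 V.
(Unloaded it would have been 38.2 V.)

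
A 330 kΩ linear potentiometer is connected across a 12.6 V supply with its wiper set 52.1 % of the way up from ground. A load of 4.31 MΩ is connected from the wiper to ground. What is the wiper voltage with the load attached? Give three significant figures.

The wiper splits the pot into (1−α)R = 158.1 kΩ above and αR = 171.9 kΩ below.
Lower section ‖ load = 165.3 kΩ.
V_wiper = 12.6 × 165.3/(158.1 + 165.3) = 6.44 V.

V ≈ 6.44 V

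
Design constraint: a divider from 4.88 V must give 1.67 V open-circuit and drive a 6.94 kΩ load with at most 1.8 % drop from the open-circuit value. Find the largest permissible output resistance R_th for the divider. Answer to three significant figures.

R_th ≤ 127 Ω

Loading drop = R_th/(R_th + R_L) ≤ 0.0180, so R_th ≤ R_L · ε/(1−ε) = 6.94 kΩ × 0.0180/0.9820 = 127 Ω.
(Any R1, R2 with R2/(R1+R2) = 0.342 and R1‖R2 ≤ 127 Ω will meet the spec.)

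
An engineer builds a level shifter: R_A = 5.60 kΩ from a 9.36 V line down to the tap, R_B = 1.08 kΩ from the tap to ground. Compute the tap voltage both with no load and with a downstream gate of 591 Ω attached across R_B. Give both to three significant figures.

Unloaded: 1.51 V; loaded: 0.598 V

Open-circuit: V = 9.36 × 1080/(5600 + 1080) = 1.51 V.
With the load, R_B becomes R_B‖R_L = 382.0 Ω, so V = 9.36 × 382.0/5982 = 0.598 V.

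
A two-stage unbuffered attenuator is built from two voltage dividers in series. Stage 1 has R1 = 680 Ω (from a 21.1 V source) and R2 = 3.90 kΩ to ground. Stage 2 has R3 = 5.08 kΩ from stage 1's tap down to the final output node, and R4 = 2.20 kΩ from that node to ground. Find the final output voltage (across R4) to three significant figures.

V_out ≈ 5.03 V

Stage 2 presents R3+R4 = 7280 Ω as a load on stage 1's tap.
Stage 1's lower leg becomes R2‖(R3+R4) = 2540 Ω, so V_mid = 21.1 × 2540/3220 = 16.64 V.
Stage 2 is itself unloaded: V_out = V_mid × R4/(R3+R4) = 16.64 × 2200/7280 = 5.03 V.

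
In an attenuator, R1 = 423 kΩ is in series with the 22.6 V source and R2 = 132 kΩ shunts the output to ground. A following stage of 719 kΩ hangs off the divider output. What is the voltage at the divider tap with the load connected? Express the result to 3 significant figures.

V_out ≈ 4.72 V

The load sits in parallel with R2: R2‖R_L = (132 × 719) / (132 + 719) = 111.5 kΩ.
V_out = 22.6 × 111.5 / (423 + 111.5) = 22.6 × 111.5/534.5 = 4.72 V.
(Unloaded it would have been 5.38 V.)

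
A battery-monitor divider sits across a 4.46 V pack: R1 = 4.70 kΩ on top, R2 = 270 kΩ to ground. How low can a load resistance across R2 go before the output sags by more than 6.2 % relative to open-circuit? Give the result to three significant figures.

Output resistance R_th = R1‖R2 = (4.70 × 270)/274.7 = 4.620 kΩ.
The fractional drop is R_th/(R_th + R_L); requiring this ≤ 0.0620 gives R_L ≥ R_th(1/0.0620 − 1) = 4.620 × 15.13 = 69.9 kΩ.

R_L(min) ≈ 69.9 kΩ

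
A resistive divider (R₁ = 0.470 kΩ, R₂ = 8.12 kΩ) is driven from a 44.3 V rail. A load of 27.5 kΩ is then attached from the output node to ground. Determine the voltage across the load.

V_out ≈ 41.2 V

The load sits in parallel with R₂: R₂‖R_L = (8120 × 27500) / (8120 + 27500) = 6269 Ω.
V_out = 44.3 × 6269 / (470 + 6269) = 44.3 × 6269/6739 = 41.2 V.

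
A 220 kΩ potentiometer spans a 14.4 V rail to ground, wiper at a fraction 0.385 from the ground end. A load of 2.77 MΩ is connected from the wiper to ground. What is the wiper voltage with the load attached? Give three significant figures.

The wiper splits the pot into (1−α)R = 135.3 kΩ above and αR = 84.70 kΩ below.
Lower section ‖ load = 82.19 kΩ.
V_wiper = 14.4 × 82.19/(135.3 + 82.19) = 5.44 V.

V ≈ 5.44 V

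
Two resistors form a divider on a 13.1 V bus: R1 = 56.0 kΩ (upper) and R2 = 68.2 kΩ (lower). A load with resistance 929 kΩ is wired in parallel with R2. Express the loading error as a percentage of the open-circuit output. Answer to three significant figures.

3.20 %

The divider's output (Thévenin) resistance is R1‖R2 = 30.75 kΩ.
Fractional drop under load = R_th/(R_th + R_L) = 30.75 / (30.75 + 929) = 0.03204.
So the output falls by 3.20 %.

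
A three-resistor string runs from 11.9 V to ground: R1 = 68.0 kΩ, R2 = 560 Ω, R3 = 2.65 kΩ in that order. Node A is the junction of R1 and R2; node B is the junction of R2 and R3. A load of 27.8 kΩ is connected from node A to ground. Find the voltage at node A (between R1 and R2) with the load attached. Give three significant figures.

V ≈ 0.483 V

Below node A the series string R2+R3 = 3210 Ω sits in parallel with the 27800 Ω load: 2878 Ω.
V_A = 11.9 × 2878/(68000 + 2878) = 0.483 V.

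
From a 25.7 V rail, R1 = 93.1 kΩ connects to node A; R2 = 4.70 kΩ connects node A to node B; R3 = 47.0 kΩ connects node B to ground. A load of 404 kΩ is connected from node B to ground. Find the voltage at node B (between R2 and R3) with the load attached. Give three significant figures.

At node B, R3 is in parallel with the load: R3‖R_L = 42.10 kΩ.
Below node A the resistance is R2 + (R3‖R_L) = 46.80 kΩ, so V_A = 25.7 × 46.80/139.9 = 8.598 V.
Then V_B = V_A × (R3‖R_L)/(R2 + R3‖R_L) = 8.598 × 42.10/46.80 = 7.73 V.

V ≈ 7.73 V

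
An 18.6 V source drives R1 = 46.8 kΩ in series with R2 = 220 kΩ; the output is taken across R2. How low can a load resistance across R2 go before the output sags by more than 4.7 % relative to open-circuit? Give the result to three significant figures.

R_L(min) ≈ 782 kΩ

Output resistance R_th = R1‖R2 = (46.8 × 220)/266.8 = 38.59 kΩ.
The fractional drop is R_th/(R_th + R_L); requiring this ≤ 0.0470 gives R_L ≥ R_th(1/0.0470 − 1) = 38.59 × 20.28 = 782 kΩ.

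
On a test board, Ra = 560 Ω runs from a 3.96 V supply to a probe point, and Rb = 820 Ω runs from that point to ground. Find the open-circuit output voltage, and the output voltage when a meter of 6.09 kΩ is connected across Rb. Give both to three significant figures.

Open-circuit: V = 3.96 × 820/(560 + 820) = 2.35 V.
With the load, Rb becomes Rb‖R_L = 722.7 Ω, so V = 3.96 × 722.7/1283 = 2.23 V.

Unloaded: 2.35 V; loaded: 2.23 V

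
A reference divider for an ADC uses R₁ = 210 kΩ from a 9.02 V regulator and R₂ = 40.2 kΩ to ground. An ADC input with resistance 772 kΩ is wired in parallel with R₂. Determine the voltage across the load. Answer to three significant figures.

V_out ≈ 1.39 V

The load sits in parallel with R₂: R₂‖R_L = (40.2 × 772) / (40.2 + 772) = 38.21 kΩ.
V_out = 9.02 × 38.21 / (210 + 38.21) = 9.02 × 38.21/248.2 = 1.39 V.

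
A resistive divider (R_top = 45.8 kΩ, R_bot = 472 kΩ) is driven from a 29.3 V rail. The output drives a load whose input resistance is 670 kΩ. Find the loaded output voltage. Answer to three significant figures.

The load sits in parallel with R_bot: R_bot‖R_L = (472 × 670) / (472 + 670) = 276.9 kΩ.
V_out = 29.3 × 276.9 / (45.8 + 276.9) = 29.3 × 276.9/322.7 = 25.1 V.

V_out ≈ 25.1 V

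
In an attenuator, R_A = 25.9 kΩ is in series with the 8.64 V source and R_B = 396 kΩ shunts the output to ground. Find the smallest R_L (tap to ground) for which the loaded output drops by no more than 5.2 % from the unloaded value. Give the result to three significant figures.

R_L(min) ≈ 443 kΩ

Output resistance R_th = R_A‖R_B = (25.9 × 396)/421.9 = 24.31 kΩ.
The fractional drop is R_th/(R_th + R_L); requiring this ≤ 0.0520 gives R_L ≥ R_th(1/0.0520 − 1) = 24.31 × 18.23 = 443 kΩ.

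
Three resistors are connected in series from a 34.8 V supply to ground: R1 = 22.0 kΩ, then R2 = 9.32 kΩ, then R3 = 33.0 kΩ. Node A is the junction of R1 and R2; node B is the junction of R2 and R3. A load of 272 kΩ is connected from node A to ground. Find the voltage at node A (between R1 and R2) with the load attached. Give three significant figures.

V ≈ 21.7 V

Below node A the series string R2+R3 = 42.32 kΩ sits in parallel with the 272 kΩ load: 36.62 kΩ.
V_A = 34.8 × 36.62/(22.0 + 36.62) = 21.7 V.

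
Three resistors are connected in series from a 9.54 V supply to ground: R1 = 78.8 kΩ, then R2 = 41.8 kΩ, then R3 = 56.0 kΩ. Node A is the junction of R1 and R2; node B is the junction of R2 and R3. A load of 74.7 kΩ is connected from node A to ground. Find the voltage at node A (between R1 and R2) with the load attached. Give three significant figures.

Below node A the series string R2+R3 = 97.80 kΩ sits in parallel with the 74.7 kΩ load: 42.35 kΩ.
V_A = 9.54 × 42.35/(78.8 + 42.35) = 3.33 V.

V ≈ 3.33 V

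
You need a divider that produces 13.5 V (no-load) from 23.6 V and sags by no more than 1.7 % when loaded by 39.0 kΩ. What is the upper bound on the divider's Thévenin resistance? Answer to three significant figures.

R_th ≤ 674 Ω

Loading drop = R_th/(R_th + R_L) ≤ 0.0170, so R_th ≤ R_L · ε/(1−ε) = 39.0 kΩ × 0.0170/0.9830 = 674 Ω.
(Any R1, R2 with R2/(R1+R2) = 0.572 and R1‖R2 ≤ 674 Ω will meet the spec.)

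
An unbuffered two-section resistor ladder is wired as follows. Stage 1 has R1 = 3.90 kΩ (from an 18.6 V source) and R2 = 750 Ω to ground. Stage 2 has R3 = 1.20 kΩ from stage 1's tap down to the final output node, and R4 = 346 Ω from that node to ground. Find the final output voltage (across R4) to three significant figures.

Stage 2 presents R3+R4 = 1546 Ω as a load on stage 1's tap.
Stage 1's lower leg becomes R2‖(R3+R4) = 505.0 Ω, so V_mid = 18.6 × 505.0/4405 = 2.132 V.
Stage 2 is itself unloaded: V_out = V_mid × R4/(R3+R4) = 2.132 × 346/1546 = 0.477 V.

V_out ≈ 0.477 V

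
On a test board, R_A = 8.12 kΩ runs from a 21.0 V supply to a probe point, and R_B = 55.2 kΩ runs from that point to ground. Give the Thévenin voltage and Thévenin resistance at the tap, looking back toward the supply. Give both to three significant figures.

V_th = 18.3 V, R_th = 7.08 kΩ

V_th is the open-circuit tap voltage: 21.0 × 55.2/(8.12 + 55.2) = 18.3 V.
With the supply zeroed, R_A and R_B appear in parallel from the tap: R_th = R_A‖R_B = (8.12 × 55.2)/63.32 = 7.08 kΩ.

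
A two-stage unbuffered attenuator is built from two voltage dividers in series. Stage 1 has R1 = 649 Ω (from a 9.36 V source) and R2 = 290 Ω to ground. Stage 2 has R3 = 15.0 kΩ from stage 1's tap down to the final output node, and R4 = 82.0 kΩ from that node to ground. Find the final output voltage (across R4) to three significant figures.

V_out ≈ 2.44 V

Stage 2 presents R3+R4 = 97000 Ω as a load on stage 1's tap.
Stage 1's lower leg becomes R2‖(R3+R4) = 289.1 Ω, so V_mid = 9.36 × 289.1/938.1 = 2.885 V.
Stage 2 is itself unloaded: V_out = V_mid × R4/(R3+R4) = 2.885 × 82000/97000 = 2.44 V.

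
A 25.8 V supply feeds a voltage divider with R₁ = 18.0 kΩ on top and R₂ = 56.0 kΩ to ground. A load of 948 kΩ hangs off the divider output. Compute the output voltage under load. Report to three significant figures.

V_out ≈ 19.2 V

The load sits in parallel with R₂: R₂‖R_L = (56.0 × 948) / (56.0 + 948) = 52.88 kΩ.
V_out = 25.8 × 52.88 / (18.0 + 52.88) = 25.8 × 52.88/70.88 = 19.2 V.
(Unloaded it would have been 19.5 V.)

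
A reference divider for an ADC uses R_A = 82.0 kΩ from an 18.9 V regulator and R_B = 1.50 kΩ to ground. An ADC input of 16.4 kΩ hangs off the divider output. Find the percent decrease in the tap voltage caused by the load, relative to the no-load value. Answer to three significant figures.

Unloaded V = 18.9 × 1.50/83.50 = 0.33952 V.
Loaded: R_B‖R_L = 1.374 kΩ, giving V = 18.9 × 1.374/83.37 = 0.31154 V.
Drop = (0.33952 − 0.31154) / 0.33952 = 8.24 %.

8.24 %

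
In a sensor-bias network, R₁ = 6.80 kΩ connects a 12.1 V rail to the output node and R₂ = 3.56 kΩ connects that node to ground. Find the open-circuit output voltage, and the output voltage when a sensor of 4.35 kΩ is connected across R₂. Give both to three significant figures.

Open-circuit: V = 12.1 × 3.56/(6.80 + 3.56) = 4.16 V.
With the load, R₂ becomes R₂‖R_L = 1.958 kΩ, so V = 12.1 × 1.958/8.758 = 2.70 V.

Unloaded: 4.16 V; loaded: 2.70 V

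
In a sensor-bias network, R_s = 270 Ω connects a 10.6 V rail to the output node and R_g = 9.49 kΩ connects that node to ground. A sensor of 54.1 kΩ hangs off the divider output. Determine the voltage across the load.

V_out ≈ 10.3 V

The load sits in parallel with R_g: R_g‖R_L = (9490 × 54100) / (9490 + 54100) = 8074 Ω.
V_out = 10.6 × 8074 / (270 + 8074) = 10.6 × 8074/8344 = 10.3 V.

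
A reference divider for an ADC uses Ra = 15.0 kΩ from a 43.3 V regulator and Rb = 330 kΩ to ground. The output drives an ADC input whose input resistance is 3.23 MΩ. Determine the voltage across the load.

V_out ≈ 41.2 V

The load sits in parallel with Rb: Rb‖R_L = (330 × 3230) / (330 + 3230) = 299.4 kΩ.
V_out = 43.3 × 299.4 / (15.0 + 299.4) = 43.3 × 299.4/314.4 = 41.2 V.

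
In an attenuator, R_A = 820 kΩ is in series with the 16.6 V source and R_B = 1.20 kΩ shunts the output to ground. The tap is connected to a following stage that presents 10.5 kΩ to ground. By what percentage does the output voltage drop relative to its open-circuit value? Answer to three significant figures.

10.2 %

The divider's output (Thévenin) resistance is R_A‖R_B = 1.198 kΩ.
Fractional drop under load = R_th/(R_th + R_L) = 1.198 / (1.198 + 10.5) = 0.1024.
So the output falls by 10.2 %.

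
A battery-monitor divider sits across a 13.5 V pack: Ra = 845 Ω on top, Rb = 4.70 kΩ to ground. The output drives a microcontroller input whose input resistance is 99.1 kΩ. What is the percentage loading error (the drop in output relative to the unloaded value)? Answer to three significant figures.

The divider's output (Thévenin) resistance is Ra‖Rb = 716.2 Ω.
Fractional drop under load = R_th/(R_th + R_L) = 716.2 / (716.2 + 99100) = 0.007175.
So the output falls by 0.718 %.

0.718 %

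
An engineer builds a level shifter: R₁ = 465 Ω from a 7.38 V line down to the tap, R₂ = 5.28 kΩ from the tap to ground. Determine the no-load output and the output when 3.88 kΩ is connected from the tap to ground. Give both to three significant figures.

Open-circuit: V = 7.38 × 5280/(465 + 5280) = 6.78 V.
With the load, R₂ becomes R₂‖R_L = 2237 Ω, so V = 7.38 × 2237/2702 = 6.11 V.

Unloaded: 6.78 V; loaded: 6.11 V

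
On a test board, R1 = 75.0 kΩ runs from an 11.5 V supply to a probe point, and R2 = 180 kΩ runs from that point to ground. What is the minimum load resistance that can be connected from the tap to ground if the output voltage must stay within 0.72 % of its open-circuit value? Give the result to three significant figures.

Output resistance R_th = R1‖R2 = (75.0 × 180)/255.0 = 52.94 kΩ.
The fractional drop is R_th/(R_th + R_L); requiring this ≤ 0.00720 gives R_L ≥ R_th(1/0.00720 − 1) = 52.94 × 137.9 = 7.30 MΩ.

R_L(min) ≈ 7.30 MΩ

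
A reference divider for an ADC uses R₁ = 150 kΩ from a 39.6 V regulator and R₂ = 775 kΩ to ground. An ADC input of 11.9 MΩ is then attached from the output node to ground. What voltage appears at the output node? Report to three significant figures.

The load sits in parallel with R₂: R₂‖R_L = (775 × 11900) / (775 + 11900) = 727.6 kΩ.
V_out = 39.6 × 727.6 / (150 + 727.6) = 39.6 × 727.6/877.6 = 32.8 V.

V_out ≈ 32.8 V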